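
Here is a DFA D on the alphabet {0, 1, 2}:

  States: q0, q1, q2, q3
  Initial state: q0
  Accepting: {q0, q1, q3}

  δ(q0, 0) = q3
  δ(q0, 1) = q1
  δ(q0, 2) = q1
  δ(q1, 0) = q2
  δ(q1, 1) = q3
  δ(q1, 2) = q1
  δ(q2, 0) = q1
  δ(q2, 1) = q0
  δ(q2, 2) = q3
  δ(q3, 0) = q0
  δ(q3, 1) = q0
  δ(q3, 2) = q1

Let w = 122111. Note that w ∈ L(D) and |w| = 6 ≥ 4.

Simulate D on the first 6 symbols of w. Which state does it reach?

q1

State sequence: q0 -1-> q1 -2-> q1 -2-> q1 -1-> q3 -1-> q0 -1-> q1

After reading 6 characters, D is in state q1.
(This kind of state-tracing is the core of the pumping-lemma construction: with 4 states, pigeonhole forces a repeat within the first 4 steps.)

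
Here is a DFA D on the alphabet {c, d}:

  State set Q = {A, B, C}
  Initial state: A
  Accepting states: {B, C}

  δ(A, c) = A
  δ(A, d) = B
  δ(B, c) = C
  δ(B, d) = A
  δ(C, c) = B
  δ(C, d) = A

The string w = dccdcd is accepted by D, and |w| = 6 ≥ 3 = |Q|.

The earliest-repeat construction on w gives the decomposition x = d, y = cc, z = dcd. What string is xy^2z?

dccccdcd

xy^2z = d·cc·cc·dcd = dccccdcd.
Reading y = cc takes D from B back to B, so after x·y·y the machine is still in B, and z then leads to the accepting state B. Hence dccccdcd ∈ L(D).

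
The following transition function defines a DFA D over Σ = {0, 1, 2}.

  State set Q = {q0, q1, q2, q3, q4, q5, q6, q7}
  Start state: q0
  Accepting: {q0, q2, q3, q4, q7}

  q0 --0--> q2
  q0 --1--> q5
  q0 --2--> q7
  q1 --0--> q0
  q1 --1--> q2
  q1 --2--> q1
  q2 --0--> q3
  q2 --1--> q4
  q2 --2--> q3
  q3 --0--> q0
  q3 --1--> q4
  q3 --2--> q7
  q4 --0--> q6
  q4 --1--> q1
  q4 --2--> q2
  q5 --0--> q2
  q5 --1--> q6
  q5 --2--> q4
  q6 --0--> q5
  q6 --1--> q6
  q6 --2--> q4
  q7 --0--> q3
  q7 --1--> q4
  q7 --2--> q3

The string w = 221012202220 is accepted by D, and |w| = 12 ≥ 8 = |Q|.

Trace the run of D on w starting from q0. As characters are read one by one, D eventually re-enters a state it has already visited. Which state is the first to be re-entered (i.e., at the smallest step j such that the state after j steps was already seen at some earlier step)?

Run of D on w = 2 2 1 0 1 2 2 0 2 2 2 0:
  step 0: q0  (start)
  step 1: q7  (read 2: q0→q7)
  step 2: q3  (read 2: q7→q3)
  step 3: q4  (read 1: q3→q4)
  step 4: q6  (read 0: q4→q6)
  step 5: q6  (read 1: q6→q6)   ← first repeat (q6 seen earlier)
  step 6: q4  (read 2: q6→q4)
  step 7: q2  (read 2: q4→q2)
  step 8: q3  (read 0: q2→q3)
  step 9: q7  (read 2: q3→q7)
  step 10: q3  (read 2: q7→q3)
  step 11: q7  (read 2: q3→q7)
  step 12: q3  (read 0: q7→q3)

The earliest repeat is at step j = 5: D is in q6, which it already visited at step i = 4.

q6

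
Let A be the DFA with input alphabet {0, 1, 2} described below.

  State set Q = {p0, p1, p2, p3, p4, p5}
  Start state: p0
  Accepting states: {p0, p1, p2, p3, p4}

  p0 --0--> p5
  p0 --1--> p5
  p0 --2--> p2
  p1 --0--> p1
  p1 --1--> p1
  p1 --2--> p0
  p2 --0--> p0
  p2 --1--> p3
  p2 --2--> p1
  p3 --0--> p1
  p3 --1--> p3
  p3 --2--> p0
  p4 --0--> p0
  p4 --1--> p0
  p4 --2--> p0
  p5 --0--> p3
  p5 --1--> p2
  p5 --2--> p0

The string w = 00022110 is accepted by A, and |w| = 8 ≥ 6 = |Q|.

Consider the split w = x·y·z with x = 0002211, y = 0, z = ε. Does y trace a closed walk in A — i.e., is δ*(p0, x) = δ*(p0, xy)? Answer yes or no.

State sequence: p0 -0-> p5 -0-> p3 -0-> p1 -2-> p0 -2-> p2 -1-> p3 -1-> p3 -0-> p1

After x (step 7): p3. After xy (step 8): p1.
They differ (p3 ≠ p1), so y is not a cycle from the state after x; this split is not the one the pumping-lemma construction produces, and pumping y need not keep the string in L(A).

no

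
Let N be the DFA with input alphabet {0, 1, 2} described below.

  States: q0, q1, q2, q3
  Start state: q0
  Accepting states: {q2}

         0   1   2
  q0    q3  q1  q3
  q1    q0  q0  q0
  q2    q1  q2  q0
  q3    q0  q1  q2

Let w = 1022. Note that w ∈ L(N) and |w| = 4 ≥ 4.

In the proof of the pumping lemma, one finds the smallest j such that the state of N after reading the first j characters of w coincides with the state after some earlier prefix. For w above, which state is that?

q0

Run of N on w = 1 0 2 2:
  step 0: q0  (start)
  step 1: q1  (read 1: q0→q1)
  step 2: q0  (read 0: q1→q0)   ← first repeat (q0 seen earlier)
  step 3: q3  (read 2: q0→q3)
  step 4: q2  (read 2: q3→q2)

The earliest repeat is at step j = 2: N is in q0, which it already visited at step i = 0.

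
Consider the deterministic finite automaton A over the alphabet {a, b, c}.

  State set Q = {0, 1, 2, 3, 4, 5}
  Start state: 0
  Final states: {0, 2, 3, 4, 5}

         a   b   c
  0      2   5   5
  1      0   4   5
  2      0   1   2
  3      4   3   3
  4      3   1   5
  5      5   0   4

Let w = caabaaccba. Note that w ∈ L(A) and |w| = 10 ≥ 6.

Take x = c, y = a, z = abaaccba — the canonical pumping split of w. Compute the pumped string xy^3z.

xy^3z = c·a·a·a·abaaccba = caaaabaaccba.
Reading y = a takes A from 5 back to 5, so after x·y·y·y the machine is still in 5, and z then leads to the accepting state 0. Hence caaaabaaccba ∈ L(A).

caaaabaaccba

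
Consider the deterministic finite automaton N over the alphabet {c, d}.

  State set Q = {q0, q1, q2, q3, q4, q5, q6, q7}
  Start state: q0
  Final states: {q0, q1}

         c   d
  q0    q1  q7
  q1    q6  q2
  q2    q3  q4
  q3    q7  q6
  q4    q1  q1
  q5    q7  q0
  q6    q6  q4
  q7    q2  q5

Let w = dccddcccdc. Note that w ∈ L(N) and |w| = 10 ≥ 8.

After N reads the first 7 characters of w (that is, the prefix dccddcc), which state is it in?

q6

State sequence: q0 -d-> q7 -c-> q2 -c-> q3 -d-> q6 -d-> q4 -c-> q1 -c-> q6

After reading 7 characters, N is in state q6.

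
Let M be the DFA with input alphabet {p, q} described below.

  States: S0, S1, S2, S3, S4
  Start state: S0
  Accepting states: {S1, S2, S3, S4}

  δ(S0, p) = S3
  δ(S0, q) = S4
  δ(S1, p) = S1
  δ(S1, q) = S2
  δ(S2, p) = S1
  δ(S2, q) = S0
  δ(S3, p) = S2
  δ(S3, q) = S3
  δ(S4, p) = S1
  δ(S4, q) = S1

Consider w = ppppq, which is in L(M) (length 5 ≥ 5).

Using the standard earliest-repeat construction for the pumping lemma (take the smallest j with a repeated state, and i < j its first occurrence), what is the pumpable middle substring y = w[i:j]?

State sequence: S0 -p-> S3 -p-> S2 -p-> S1 -p-> S1 -q-> S2
First repeat at step 4: S1 was already visited.

So i = 3, j = 4, giving x = w[0:3] = ppp, y = w[3:4] = p, z = w[4:5] = q.
Check: |xy| = 4 ≤ 5 and |y| = 1 ≥ 1. Reading y takes M from S1 back to S1, so every xyⁱz is accepted.
With |Q| = 5, pigeonhole forces a state repeat no later than step 5; the substring read between the first and second visits to that state can be pumped.

p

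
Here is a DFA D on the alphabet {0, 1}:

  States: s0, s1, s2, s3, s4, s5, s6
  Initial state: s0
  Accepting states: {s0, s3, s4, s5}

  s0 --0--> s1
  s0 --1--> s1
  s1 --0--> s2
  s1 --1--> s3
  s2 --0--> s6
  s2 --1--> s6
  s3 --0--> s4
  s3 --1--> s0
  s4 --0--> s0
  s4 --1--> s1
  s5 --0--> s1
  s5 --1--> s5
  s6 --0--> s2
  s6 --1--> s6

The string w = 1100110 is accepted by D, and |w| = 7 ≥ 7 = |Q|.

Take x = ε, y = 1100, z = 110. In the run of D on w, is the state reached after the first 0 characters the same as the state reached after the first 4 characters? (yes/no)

yes

Run of D on the first 4 characters of w = 1 1 0 0:
  step 0: s0  (start)
  step 1: s1  (read 1: s0→s1)
  step 2: s3  (read 1: s1→s3)
  step 3: s4  (read 0: s3→s4)
  step 4: s0  (read 0: s4→s0)

After x (step 0): s0. After xy (step 4): s0.
They match, so y = 1100 drives D around a cycle from s0 back to itself; pumping y any number of times keeps D in s0 before reading z, and xyⁱz ∈ L(D) for every i ≥ 0.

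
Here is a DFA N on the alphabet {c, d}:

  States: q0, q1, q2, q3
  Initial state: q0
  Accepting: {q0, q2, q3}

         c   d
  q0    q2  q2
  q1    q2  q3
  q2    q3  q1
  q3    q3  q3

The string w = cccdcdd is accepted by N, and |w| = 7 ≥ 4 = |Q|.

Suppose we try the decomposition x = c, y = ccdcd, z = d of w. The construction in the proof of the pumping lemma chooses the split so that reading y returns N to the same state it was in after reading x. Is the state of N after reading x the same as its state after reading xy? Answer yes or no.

no

State sequence: q0 -c-> q2 -c-> q3 -c-> q3 -d-> q3 -c-> q3 -d-> q3

After x (step 1): q2. After xy (step 6): q3.
They differ (q2 ≠ q3), so y is not a cycle from the state after x; this split is not the one the pumping-lemma construction produces, and pumping y need not keep the string in L(N).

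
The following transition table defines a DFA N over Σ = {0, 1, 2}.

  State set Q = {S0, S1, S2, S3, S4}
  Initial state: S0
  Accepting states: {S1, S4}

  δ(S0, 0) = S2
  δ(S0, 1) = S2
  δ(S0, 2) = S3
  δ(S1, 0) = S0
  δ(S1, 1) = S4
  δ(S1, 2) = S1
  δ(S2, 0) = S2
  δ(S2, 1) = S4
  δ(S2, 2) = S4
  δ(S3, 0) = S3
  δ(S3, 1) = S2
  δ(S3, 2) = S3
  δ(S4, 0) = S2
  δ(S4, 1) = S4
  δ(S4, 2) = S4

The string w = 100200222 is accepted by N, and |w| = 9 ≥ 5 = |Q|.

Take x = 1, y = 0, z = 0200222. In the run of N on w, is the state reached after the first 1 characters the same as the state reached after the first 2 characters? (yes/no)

State sequence: S0 -1-> S2 -0-> S2

After x (step 1): S2. After xy (step 2): S2.
They match, so y = 0 drives N around a cycle from S2 back to itself; pumping y any number of times keeps N in S2 before reading z, and xyⁱz ∈ L(N) for every i ≥ 0.

yes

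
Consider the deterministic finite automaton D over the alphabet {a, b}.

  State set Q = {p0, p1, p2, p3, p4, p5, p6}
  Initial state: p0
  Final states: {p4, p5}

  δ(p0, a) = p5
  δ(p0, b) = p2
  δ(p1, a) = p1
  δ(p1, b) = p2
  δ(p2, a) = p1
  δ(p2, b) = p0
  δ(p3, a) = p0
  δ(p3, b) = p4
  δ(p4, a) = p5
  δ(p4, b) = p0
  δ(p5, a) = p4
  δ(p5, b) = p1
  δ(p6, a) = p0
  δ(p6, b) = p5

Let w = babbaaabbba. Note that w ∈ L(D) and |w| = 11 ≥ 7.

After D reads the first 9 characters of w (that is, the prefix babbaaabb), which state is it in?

Run of D on the first 9 characters of w = b a b b a a a b b:
  step 0: p0  (start)
  step 1: p2  (read b: p0→p2)
  step 2: p1  (read a: p2→p1)
  step 3: p2  (read b: p1→p2)
  step 4: p0  (read b: p2→p0)
  step 5: p5  (read a: p0→p5)
  step 6: p4  (read a: p5→p4)
  step 7: p5  (read a: p4→p5)
  step 8: p1  (read b: p5→p1)
  step 9: p2  (read b: p1→p2)

After reading 9 characters, D is in state p2.
(This kind of state-tracing is the core of the pumping-lemma construction: with 7 states, pigeonhole forces a repeat within the first 7 steps.)

p2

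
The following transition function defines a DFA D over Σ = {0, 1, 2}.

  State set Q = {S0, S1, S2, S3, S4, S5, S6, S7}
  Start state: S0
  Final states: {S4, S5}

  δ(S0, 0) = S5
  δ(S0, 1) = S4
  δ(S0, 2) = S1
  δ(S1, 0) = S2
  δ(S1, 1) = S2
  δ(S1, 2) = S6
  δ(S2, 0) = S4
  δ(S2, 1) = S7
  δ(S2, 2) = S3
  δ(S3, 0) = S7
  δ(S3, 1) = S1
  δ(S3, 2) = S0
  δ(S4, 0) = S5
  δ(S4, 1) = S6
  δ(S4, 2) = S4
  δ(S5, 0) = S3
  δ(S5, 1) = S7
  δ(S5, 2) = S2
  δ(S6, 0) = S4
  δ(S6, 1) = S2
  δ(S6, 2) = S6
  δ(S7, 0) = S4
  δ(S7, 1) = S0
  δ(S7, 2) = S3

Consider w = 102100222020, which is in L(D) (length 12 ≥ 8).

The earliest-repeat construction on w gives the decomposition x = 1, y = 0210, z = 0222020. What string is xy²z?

1021002100222020

xy^2z = 1·0210·0210·0222020 = 1021002100222020.
Reading y = 0210 takes D from S4 back to S4, so after x·y·y the machine is still in S4, and z then leads to the accepting state S4. Hence 1021002100222020 ∈ L(D).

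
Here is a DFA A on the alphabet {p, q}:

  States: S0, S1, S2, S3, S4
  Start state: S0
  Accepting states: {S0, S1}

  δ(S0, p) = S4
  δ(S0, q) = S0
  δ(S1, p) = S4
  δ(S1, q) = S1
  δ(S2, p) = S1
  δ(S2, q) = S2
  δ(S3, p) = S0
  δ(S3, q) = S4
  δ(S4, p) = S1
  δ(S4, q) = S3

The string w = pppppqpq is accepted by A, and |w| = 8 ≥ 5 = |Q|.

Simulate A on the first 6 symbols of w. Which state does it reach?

S3

State sequence: S0 -p-> S4 -p-> S1 -p-> S4 -p-> S1 -p-> S4 -q-> S3

After reading 6 characters, A is in state S3.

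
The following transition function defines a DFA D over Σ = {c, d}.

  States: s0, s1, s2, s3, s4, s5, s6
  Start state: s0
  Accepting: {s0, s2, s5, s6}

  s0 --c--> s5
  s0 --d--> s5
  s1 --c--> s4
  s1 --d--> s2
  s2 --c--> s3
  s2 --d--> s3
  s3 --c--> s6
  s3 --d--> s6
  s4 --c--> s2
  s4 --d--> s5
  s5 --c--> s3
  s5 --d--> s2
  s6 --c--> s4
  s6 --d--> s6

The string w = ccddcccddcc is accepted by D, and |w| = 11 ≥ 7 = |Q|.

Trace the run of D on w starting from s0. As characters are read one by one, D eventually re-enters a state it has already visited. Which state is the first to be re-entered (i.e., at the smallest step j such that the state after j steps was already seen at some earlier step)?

s6

Run of D on w = c c d d c c c d d c c:
  step 0: s0  (start)
  step 1: s5  (read c: s0→s5)
  step 2: s3  (read c: s5→s3)
  step 3: s6  (read d: s3→s6)
  step 4: s6  (read d: s6→s6)   ← first repeat (s6 seen earlier)
  step 5: s4  (read c: s6→s4)
  step 6: s2  (read c: s4→s2)
  step 7: s3  (read c: s2→s3)
  step 8: s6  (read d: s3→s6)
  step 9: s6  (read d: s6→s6)
  step 10: s4  (read c: s6→s4)
  step 11: s2  (read c: s4→s2)

The earliest repeat is at step j = 4: D is in s6, which it already visited at step i = 3.
Since D has 7 states, any run of length ≥ 7 visits 7+1 states, so by pigeonhole some state repeats within the first 7 steps — that repeat gives the pumpable loop.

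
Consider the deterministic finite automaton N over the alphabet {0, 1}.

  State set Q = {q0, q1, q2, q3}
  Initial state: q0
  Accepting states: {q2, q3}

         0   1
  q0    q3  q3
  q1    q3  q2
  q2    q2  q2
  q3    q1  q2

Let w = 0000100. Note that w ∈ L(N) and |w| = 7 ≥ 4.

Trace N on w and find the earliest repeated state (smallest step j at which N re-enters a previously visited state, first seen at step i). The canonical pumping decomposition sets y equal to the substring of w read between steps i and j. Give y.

00

Run of N on w = 0 0 0 0 1 0 0:
  step 0: q0  (start)
  step 1: q3  (read 0: q0→q3)
  step 2: q1  (read 0: q3→q1)
  step 3: q3  (read 0: q1→q3)   ← first repeat (q3 seen earlier)
  step 4: q1  (read 0: q3→q1)
  step 5: q2  (read 1: q1→q2)
  step 6: q2  (read 0: q2→q2)
  step 7: q2  (read 0: q2→q2)

So i = 1, j = 3, giving x = w[0:1] = 0, y = w[1:3] = 00, z = w[3:7] = 0100.
Check: |xy| = 3 ≤ 4 and |y| = 2 ≥ 1. Reading y takes N from q3 back to q3, so every xyⁱz is accepted.
With |Q| = 4, pigeonhole forces a state repeat no later than step 4; the substring read between the first and second visits to that state can be pumped.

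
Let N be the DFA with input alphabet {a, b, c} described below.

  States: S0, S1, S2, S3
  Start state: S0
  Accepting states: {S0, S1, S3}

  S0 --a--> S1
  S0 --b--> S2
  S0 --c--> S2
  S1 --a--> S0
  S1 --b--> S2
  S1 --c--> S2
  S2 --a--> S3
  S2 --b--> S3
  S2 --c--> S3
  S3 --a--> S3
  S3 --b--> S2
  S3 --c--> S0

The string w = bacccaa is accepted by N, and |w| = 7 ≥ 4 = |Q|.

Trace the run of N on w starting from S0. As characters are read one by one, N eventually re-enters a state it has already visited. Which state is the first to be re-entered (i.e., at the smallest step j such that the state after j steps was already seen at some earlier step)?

State sequence: S0 -b-> S2 -a-> S3 -c-> S0 -c-> S2 -c-> S3 -a-> S3 -a-> S3
First repeat at step 3: S0 was already visited.

The earliest repeat is at step j = 3: N is in S0, which it already visited at step i = 0.
Since N has 4 states, any run of length ≥ 4 visits 4+1 states, so by pigeonhole some state repeats within the first 4 steps — that repeat gives the pumpable loop.

S0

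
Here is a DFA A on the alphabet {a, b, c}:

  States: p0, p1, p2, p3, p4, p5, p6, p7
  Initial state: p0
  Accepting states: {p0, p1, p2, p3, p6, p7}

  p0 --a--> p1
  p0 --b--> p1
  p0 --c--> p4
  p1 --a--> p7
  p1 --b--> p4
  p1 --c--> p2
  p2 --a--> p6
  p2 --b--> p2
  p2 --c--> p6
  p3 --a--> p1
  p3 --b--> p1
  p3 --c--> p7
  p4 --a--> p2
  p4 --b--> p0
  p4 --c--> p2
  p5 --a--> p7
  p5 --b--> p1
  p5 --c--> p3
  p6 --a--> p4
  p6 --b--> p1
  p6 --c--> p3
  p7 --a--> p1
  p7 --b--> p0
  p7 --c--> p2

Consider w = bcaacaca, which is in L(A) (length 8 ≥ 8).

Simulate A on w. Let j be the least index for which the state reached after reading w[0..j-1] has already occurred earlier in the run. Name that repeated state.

Run of A on w = b c a a c a c a:
  step 0: p0  (start)
  step 1: p1  (read b: p0→p1)
  step 2: p2  (read c: p1→p2)
  step 3: p6  (read a: p2→p6)
  step 4: p4  (read a: p6→p4)
  step 5: p2  (read c: p4→p2)   ← first repeat (p2 seen earlier)
  step 6: p6  (read a: p2→p6)
  step 7: p3  (read c: p6→p3)
  step 8: p1  (read a: p3→p1)

The earliest repeat is at step j = 5: A is in p2, which it already visited at step i = 2.
With |Q| = 8, pigeonhole forces a state repeat no later than step 8; the substring read between the first and second visits to that state can be pumped.

p2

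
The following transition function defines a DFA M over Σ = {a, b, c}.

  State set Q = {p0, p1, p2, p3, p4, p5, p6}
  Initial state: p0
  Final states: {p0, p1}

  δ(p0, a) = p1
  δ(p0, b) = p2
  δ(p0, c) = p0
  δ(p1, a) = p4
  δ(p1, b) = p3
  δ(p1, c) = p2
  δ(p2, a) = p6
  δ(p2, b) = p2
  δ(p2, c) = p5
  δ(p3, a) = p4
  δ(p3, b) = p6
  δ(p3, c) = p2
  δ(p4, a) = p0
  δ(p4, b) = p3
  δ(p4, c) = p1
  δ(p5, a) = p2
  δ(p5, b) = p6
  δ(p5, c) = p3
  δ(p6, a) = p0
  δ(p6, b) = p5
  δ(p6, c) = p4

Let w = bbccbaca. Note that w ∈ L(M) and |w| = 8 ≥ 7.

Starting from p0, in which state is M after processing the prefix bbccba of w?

p0

Run of M on the first 6 characters of w = b b c c b a:
  step 0: p0  (start)
  step 1: p2  (read b: p0→p2)
  step 2: p2  (read b: p2→p2)
  step 3: p5  (read c: p2→p5)
  step 4: p3  (read c: p5→p3)
  step 5: p6  (read b: p3→p6)
  step 6: p0  (read a: p6→p0)

After reading 6 characters, M is in state p0.
(This kind of state-tracing is the core of the pumping-lemma construction: with 7 states, pigeonhole forces a repeat within the first 7 steps.)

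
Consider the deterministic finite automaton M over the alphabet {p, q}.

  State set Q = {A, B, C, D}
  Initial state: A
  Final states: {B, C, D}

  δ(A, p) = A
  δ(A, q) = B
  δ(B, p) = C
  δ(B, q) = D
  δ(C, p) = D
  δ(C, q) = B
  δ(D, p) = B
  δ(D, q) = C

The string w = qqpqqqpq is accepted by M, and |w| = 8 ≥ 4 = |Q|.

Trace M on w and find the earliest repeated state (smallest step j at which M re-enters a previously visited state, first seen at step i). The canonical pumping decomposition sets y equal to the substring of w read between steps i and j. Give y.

State sequence: A -q-> B -q-> D -p-> B -q-> D -q-> C -q-> B -p-> C -q-> B
First repeat at step 3: B was already visited.

So i = 1, j = 3, giving x = w[0:1] = q, y = w[1:3] = qp, z = w[3:8] = qqqpq.
Check: |xy| = 3 ≤ 4 and |y| = 2 ≥ 1. Reading y takes M from B back to B, so every xyⁱz is accepted.
The DFA has 4 states, so the proof of the pumping lemma guarantees a repeated state among the first 4+1 visited; the segment between the two visits is the pumpable y.

qp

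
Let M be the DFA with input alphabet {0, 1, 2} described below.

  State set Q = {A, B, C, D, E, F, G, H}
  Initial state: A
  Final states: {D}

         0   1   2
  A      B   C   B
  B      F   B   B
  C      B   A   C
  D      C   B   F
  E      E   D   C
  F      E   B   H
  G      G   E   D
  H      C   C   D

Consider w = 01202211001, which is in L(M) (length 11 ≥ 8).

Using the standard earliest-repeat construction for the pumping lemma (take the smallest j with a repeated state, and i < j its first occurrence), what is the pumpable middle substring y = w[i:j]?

1

State sequence: A -0-> B -1-> B -2-> B -0-> F -2-> H -2-> D -1-> B -1-> B -0-> F -0-> E -1-> D
First repeat at step 2: B was already visited.

So i = 1, j = 2, giving x = w[0:1] = 0, y = w[1:2] = 1, z = w[2:11] = 202211001.
Check: |xy| = 2 ≤ 8 and |y| = 1 ≥ 1. Reading y takes M from B back to B, so every xyⁱz is accepted.
With |Q| = 8, pigeonhole forces a state repeat no later than step 8; the substring read between the first and second visits to that state can be pumped.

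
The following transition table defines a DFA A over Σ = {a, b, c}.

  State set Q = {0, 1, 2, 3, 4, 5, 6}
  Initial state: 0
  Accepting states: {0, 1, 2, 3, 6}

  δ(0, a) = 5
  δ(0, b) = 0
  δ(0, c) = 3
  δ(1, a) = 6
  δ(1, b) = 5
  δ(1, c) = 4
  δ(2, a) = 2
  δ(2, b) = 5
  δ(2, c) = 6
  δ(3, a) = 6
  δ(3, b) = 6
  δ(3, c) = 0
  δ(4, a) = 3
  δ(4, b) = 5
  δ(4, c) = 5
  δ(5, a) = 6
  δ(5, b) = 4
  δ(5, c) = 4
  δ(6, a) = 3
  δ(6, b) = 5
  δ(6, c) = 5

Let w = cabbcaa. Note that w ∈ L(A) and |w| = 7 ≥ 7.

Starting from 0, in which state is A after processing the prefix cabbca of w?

State sequence: 0 -c-> 3 -a-> 6 -b-> 5 -b-> 4 -c-> 5 -a-> 6

After reading 6 characters, A is in state 6.

6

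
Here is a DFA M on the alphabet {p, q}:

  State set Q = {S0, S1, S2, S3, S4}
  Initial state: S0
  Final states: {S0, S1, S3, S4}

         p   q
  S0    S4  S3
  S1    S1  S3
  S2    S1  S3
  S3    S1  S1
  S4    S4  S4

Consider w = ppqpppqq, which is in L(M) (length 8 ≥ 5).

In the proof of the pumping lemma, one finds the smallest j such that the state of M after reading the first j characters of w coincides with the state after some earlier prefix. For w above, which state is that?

S4

Run of M on w = p p q p p p q q:
  step 0: S0  (start)
  step 1: S4  (read p: S0→S4)
  step 2: S4  (read p: S4→S4)   ← first repeat (S4 seen earlier)
  step 3: S4  (read q: S4→S4)
  step 4: S4  (read p: S4→S4)
  step 5: S4  (read p: S4→S4)
  step 6: S4  (read p: S4→S4)
  step 7: S4  (read q: S4→S4)
  step 8: S4  (read q: S4→S4)

The earliest repeat is at step j = 2: M is in S4, which it already visited at step i = 1.
The DFA has 5 states, so the proof of the pumping lemma guarantees a repeated state among the first 5+1 visited; the segment between the two visits is the pumpable y.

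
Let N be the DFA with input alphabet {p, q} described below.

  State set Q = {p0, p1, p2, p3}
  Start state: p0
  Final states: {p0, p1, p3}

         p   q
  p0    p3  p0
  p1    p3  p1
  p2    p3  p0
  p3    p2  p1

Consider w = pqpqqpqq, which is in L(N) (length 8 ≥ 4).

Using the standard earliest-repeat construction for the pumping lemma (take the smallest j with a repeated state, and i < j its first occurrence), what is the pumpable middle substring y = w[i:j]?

qp

State sequence: p0 -p-> p3 -q-> p1 -p-> p3 -q-> p1 -q-> p1 -p-> p3 -q-> p1 -q-> p1
First repeat at step 3: p3 was already visited.

So i = 1, j = 3, giving x = w[0:1] = p, y = w[1:3] = qp, z = w[3:8] = qqpqq.
Check: |xy| = 3 ≤ 4 and |y| = 2 ≥ 1. Reading y takes N from p3 back to p3, so every xyⁱz is accepted.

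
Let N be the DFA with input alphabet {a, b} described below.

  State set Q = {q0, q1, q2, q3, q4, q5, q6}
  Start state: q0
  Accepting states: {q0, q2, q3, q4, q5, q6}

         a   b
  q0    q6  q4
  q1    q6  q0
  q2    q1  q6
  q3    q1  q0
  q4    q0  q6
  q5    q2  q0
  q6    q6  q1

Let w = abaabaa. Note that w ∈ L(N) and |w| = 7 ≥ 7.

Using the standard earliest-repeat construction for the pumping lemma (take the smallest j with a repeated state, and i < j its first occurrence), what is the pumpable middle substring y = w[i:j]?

ba

State sequence: q0 -a-> q6 -b-> q1 -a-> q6 -a-> q6 -b-> q1 -a-> q6 -a-> q6
First repeat at step 3: q6 was already visited.

So i = 1, j = 3, giving x = w[0:1] = a, y = w[1:3] = ba, z = w[3:7] = abaa.
Check: |xy| = 3 ≤ 7 and |y| = 2 ≥ 1. Reading y takes N from q6 back to q6, so every xyⁱz is accepted.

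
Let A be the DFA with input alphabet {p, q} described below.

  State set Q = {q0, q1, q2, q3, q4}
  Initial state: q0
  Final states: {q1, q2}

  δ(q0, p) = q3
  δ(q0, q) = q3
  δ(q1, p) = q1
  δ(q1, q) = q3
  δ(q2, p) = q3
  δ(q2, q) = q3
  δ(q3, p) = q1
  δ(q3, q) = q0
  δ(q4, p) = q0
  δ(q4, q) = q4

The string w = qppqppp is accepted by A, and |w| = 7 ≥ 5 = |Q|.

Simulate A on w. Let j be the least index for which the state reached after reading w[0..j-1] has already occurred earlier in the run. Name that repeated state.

Run of A on w = q p p q p p p:
  step 0: q0  (start)
  step 1: q3  (read q: q0→q3)
  step 2: q1  (read p: q3→q1)
  step 3: q1  (read p: q1→q1)   ← first repeat (q1 seen earlier)
  step 4: q3  (read q: q1→q3)
  step 5: q1  (read p: q3→q1)
  step 6: q1  (read p: q1→q1)
  step 7: q1  (read p: q1→q1)

The earliest repeat is at step j = 3: A is in q1, which it already visited at step i = 2.
The DFA has 5 states, so the proof of the pumping lemma guarantees a repeated state among the first 5+1 visited; the segment between the two visits is the pumpable y.

q1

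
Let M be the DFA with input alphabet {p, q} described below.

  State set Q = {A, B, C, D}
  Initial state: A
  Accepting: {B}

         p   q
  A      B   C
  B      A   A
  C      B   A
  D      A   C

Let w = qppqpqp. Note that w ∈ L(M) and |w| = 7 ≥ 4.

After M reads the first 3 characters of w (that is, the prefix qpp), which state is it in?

A

State sequence: A -q-> C -p-> B -p-> A

After reading 3 characters, M is in state A.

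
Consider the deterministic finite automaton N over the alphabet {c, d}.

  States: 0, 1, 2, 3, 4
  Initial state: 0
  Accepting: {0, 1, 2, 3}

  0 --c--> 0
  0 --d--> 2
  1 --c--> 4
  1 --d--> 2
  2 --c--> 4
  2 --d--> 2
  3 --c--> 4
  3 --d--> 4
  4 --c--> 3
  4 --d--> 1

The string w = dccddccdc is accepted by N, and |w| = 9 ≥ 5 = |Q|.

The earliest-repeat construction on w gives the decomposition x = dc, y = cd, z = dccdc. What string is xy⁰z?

dcdccdc

xy⁰z = xz = dc·dccdc = dcdccdc.
Reading y = cd takes N from 4 back to 4, so after x the machine is still in 4, and z then leads to the accepting state 3. Hence dcdccdc ∈ L(N).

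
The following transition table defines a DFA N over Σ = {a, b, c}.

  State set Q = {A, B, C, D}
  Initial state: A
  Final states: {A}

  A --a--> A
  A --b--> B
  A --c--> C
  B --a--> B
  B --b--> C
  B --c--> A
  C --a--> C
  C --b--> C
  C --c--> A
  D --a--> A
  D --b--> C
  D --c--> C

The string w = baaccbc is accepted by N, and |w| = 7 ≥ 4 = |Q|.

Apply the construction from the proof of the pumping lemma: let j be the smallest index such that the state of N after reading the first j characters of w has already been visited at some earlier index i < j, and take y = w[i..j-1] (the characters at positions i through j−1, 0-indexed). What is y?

a

Run of N on w = b a a c c b c:
  step 0: A  (start)
  step 1: B  (read b: A→B)
  step 2: B  (read a: B→B)   ← first repeat (B seen earlier)
  step 3: B  (read a: B→B)
  step 4: A  (read c: B→A)
  step 5: C  (read c: A→C)
  step 6: C  (read b: C→C)
  step 7: A  (read c: C→A)

So i = 1, j = 2, giving x = w[0:1] = b, y = w[1:2] = a, z = w[2:7] = accbc.
Check: |xy| = 2 ≤ 4 and |y| = 1 ≥ 1. Reading y takes N from B back to B, so every xyⁱz is accepted.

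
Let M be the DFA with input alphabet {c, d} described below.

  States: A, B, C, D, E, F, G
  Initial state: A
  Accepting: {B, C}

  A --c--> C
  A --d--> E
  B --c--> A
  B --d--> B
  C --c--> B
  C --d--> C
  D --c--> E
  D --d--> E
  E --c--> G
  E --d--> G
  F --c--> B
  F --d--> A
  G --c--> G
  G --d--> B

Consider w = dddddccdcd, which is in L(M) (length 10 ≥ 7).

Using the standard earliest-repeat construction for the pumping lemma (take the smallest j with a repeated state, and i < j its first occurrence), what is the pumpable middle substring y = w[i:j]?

State sequence: A -d-> E -d-> G -d-> B -d-> B -d-> B -c-> A -c-> C -d-> C -c-> B -d-> B
First repeat at step 4: B was already visited.

So i = 3, j = 4, giving x = w[0:3] = ddd, y = w[3:4] = d, z = w[4:10] = dccdcd.
Check: |xy| = 4 ≤ 7 and |y| = 1 ≥ 1. Reading y takes M from B back to B, so every xyⁱz is accepted.
Since M has 7 states, any run of length ≥ 7 visits 7+1 states, so by pigeonhole some state repeats within the first 7 steps — that repeat gives the pumpable loop.

d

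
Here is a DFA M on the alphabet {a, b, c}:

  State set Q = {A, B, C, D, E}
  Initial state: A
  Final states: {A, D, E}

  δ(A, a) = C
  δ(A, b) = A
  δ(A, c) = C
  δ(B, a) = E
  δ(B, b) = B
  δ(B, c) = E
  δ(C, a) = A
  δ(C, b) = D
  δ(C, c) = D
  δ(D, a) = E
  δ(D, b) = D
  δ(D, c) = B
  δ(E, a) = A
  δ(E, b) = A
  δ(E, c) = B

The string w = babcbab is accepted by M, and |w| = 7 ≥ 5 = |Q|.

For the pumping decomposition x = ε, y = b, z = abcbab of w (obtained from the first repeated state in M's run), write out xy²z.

bbabcbab

xy^2z = ε·b·b·abcbab = bbabcbab.
Reading y = b takes M from A back to A, so after x·y·y the machine is still in A, and z then leads to the accepting state A. Hence bbabcbab ∈ L(M).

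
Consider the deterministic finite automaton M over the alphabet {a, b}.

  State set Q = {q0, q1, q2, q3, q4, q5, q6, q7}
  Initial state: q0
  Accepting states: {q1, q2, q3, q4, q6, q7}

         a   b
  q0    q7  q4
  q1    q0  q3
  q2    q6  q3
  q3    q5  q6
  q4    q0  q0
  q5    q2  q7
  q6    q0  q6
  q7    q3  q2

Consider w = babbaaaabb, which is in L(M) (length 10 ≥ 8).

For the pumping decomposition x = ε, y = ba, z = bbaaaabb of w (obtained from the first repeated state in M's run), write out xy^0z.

bbaaaabb

xy⁰z = xz = ε·bbaaaabb = bbaaaabb.
Reading y = ba takes M from q0 back to q0, so after x the machine is still in q0, and z then leads to the accepting state q6. Hence bbaaaabb ∈ L(M).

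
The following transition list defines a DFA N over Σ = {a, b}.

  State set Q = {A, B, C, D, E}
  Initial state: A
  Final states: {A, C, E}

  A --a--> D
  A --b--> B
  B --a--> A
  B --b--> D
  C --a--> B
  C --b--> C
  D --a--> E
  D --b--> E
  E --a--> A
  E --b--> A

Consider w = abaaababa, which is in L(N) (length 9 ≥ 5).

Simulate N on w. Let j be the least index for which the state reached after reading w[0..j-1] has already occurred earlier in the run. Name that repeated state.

A

State sequence: A -a-> D -b-> E -a-> A -a-> D -a-> E -b-> A -a-> D -b-> E -a-> A
First repeat at step 3: A was already visited.

The earliest repeat is at step j = 3: N is in A, which it already visited at step i = 0.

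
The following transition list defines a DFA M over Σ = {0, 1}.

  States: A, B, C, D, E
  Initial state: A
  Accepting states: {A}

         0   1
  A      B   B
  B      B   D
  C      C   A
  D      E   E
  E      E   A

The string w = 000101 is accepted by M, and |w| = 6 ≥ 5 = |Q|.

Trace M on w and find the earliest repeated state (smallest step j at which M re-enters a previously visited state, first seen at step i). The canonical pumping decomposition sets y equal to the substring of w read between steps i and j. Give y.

0

State sequence: A -0-> B -0-> B -0-> B -1-> D -0-> E -1-> A
First repeat at step 2: B was already visited.

So i = 1, j = 2, giving x = w[0:1] = 0, y = w[1:2] = 0, z = w[2:6] = 0101.
Check: |xy| = 2 ≤ 5 and |y| = 1 ≥ 1. Reading y takes M from B back to B, so every xyⁱz is accepted.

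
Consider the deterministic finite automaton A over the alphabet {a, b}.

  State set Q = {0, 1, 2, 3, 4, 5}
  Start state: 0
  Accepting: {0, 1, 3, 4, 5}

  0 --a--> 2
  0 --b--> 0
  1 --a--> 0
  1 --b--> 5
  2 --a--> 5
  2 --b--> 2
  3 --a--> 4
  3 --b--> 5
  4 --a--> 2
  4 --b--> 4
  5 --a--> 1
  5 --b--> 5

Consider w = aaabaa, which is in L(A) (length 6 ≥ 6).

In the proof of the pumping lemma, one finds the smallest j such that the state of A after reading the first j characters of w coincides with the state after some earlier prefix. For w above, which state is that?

5

State sequence: 0 -a-> 2 -a-> 5 -a-> 1 -b-> 5 -a-> 1 -a-> 0
First repeat at step 4: 5 was already visited.

The earliest repeat is at step j = 4: A is in 5, which it already visited at step i = 2.
Pumping length from the standard proof: p = 6 (the number of states). The repeated state found above gives |xy| = j ≤ 6 and |y| = j − i ≥ 1.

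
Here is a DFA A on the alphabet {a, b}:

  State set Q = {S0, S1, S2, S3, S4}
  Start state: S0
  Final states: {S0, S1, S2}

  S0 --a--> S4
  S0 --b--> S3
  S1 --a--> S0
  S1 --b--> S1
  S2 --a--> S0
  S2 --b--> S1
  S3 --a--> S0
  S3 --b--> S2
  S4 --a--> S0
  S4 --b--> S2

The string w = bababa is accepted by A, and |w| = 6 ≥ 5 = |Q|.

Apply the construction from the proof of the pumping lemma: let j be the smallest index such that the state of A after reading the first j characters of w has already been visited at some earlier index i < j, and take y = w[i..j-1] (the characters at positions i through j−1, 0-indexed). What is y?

ba

State sequence: S0 -b-> S3 -a-> S0 -b-> S3 -a-> S0 -b-> S3 -a-> S0
First repeat at step 2: S0 was already visited.

So i = 0, j = 2, giving x = w[0:0] = ε, y = w[0:2] = ba, z = w[2:6] = baba.
Check: |xy| = 2 ≤ 5 and |y| = 2 ≥ 1. Reading y takes A from S0 back to S0, so every xyⁱz is accepted.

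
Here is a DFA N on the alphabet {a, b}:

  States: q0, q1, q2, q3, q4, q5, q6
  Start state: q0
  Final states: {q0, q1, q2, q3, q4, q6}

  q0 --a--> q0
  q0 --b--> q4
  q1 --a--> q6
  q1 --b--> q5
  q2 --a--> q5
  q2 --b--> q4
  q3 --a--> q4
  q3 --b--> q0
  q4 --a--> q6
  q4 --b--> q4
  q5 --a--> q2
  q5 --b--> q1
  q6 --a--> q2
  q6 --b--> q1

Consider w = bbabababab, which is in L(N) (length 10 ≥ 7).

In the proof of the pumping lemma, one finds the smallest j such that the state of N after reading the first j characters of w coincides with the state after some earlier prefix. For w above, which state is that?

Run of N on w = b b a b a b a b a b:
  step 0: q0  (start)
  step 1: q4  (read b: q0→q4)
  step 2: q4  (read b: q4→q4)   ← first repeat (q4 seen earlier)
  step 3: q6  (read a: q4→q6)
  step 4: q1  (read b: q6→q1)
  step 5: q6  (read a: q1→q6)
  step 6: q1  (read b: q6→q1)
  step 7: q6  (read a: q1→q6)
  step 8: q1  (read b: q6→q1)
  step 9: q6  (read a: q1→q6)
  step 10: q1  (read b: q6→q1)

The earliest repeat is at step j = 2: N is in q4, which it already visited at step i = 1.
Since N has 7 states, any run of length ≥ 7 visits 7+1 states, so by pigeonhole some state repeats within the first 7 steps — that repeat gives the pumpable loop.

q4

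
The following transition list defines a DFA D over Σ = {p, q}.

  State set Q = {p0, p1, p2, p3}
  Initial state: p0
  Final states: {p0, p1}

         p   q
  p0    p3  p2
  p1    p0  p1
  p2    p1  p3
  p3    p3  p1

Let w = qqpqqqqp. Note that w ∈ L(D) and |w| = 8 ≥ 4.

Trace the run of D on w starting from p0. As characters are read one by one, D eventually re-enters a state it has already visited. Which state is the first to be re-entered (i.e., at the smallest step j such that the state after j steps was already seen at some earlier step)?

p3

State sequence: p0 -q-> p2 -q-> p3 -p-> p3 -q-> p1 -q-> p1 -q-> p1 -q-> p1 -p-> p0
First repeat at step 3: p3 was already visited.

The earliest repeat is at step j = 3: D is in p3, which it already visited at step i = 2.
The DFA has 4 states, so the proof of the pumping lemma guarantees a repeated state among the first 4+1 visited; the segment between the two visits is the pumpable y.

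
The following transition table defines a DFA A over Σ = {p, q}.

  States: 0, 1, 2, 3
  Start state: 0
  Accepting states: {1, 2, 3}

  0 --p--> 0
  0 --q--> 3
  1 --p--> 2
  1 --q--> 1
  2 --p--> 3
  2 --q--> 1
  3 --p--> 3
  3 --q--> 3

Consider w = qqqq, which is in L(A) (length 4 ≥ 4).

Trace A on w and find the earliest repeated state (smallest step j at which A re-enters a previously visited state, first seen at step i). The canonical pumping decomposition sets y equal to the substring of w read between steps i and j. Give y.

q

Run of A on w = q q q q:
  step 0: 0  (start)
  step 1: 3  (read q: 0→3)
  step 2: 3  (read q: 3→3)   ← first repeat (3 seen earlier)
  step 3: 3  (read q: 3→3)
  step 4: 3  (read q: 3→3)

So i = 1, j = 2, giving x = w[0:1] = q, y = w[1:2] = q, z = w[2:4] = qq.
Check: |xy| = 2 ≤ 4 and |y| = 1 ≥ 1. Reading y takes A from 3 back to 3, so every xyⁱz is accepted.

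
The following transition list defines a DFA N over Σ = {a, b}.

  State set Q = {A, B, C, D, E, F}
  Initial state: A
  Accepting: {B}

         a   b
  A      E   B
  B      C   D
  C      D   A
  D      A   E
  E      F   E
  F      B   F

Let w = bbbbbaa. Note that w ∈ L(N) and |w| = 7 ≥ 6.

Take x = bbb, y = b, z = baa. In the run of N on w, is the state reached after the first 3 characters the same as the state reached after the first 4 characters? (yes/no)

State sequence: A -b-> B -b-> D -b-> E -b-> E

After x (step 3): E. After xy (step 4): E.
They match, so y = b drives N around a cycle from E back to itself; pumping y any number of times keeps N in E before reading z, and xyⁱz ∈ L(N) for every i ≥ 0.

yes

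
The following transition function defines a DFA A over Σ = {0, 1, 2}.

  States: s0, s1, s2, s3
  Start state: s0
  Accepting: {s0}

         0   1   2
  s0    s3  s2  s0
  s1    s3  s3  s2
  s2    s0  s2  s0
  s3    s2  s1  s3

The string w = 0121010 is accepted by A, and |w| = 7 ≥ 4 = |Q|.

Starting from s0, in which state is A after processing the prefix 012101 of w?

s2

State sequence: s0 -0-> s3 -1-> s1 -2-> s2 -1-> s2 -0-> s0 -1-> s2

After reading 6 characters, A is in state s2.
(This kind of state-tracing is the core of the pumping-lemma construction: with 4 states, pigeonhole forces a repeat within the first 4 steps.)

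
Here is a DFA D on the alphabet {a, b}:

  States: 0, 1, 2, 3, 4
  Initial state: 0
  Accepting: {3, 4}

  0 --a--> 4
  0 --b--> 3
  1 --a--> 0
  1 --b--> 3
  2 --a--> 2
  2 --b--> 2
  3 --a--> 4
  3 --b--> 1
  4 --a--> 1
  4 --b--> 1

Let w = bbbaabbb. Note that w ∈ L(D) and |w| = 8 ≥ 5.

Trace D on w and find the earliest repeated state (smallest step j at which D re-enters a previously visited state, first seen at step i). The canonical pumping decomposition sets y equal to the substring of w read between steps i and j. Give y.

Run of D on w = b b b a a b b b:
  step 0: 0  (start)
  step 1: 3  (read b: 0→3)
  step 2: 1  (read b: 3→1)
  step 3: 3  (read b: 1→3)   ← first repeat (3 seen earlier)
  step 4: 4  (read a: 3→4)
  step 5: 1  (read a: 4→1)
  step 6: 3  (read b: 1→3)
  step 7: 1  (read b: 3→1)
  step 8: 3  (read b: 1→3)

So i = 1, j = 3, giving x = w[0:1] = b, y = w[1:3] = bb, z = w[3:8] = aabbb.
Check: |xy| = 3 ≤ 5 and |y| = 2 ≥ 1. Reading y takes D from 3 back to 3, so every xyⁱz is accepted.

bb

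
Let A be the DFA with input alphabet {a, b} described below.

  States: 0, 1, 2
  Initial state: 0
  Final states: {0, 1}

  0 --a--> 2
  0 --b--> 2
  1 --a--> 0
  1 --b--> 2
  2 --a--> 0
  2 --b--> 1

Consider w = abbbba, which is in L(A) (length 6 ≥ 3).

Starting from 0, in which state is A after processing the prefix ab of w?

1

Run of A on the first 2 characters of w = a b:
  step 0: 0  (start)
  step 1: 2  (read a: 0→2)
  step 2: 1  (read b: 2→1)

After reading 2 characters, A is in state 1.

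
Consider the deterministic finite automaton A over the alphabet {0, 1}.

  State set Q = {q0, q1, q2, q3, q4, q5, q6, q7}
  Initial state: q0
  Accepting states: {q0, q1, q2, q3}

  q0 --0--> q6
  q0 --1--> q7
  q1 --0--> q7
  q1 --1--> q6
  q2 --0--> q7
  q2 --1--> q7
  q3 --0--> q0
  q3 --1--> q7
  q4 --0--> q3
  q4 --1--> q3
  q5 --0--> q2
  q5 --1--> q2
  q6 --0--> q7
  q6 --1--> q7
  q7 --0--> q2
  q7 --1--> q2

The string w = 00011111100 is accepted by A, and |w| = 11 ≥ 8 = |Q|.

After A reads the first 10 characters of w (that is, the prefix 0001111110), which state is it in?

q7

Run of A on the first 10 characters of w = 0 0 0 1 1 1 1 1 1 0:
  step 0: q0  (start)
  step 1: q6  (read 0: q0→q6)
  step 2: q7  (read 0: q6→q7)
  step 3: q2  (read 0: q7→q2)
  step 4: q7  (read 1: q2→q7)
  step 5: q2  (read 1: q7→q2)
  step 6: q7  (read 1: q2→q7)
  step 7: q2  (read 1: q7→q2)
  step 8: q7  (read 1: q2→q7)
  step 9: q2  (read 1: q7→q2)
  step 10: q7  (read 0: q2→q7)

After reading 10 characters, A is in state q7.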